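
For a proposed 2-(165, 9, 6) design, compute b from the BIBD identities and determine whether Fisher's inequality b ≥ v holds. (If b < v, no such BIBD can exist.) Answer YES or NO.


b = λv(v − 1)/(k(k − 1)) = 6·165·164/(9·8) = 162360/72 = 2255.
Compare with v = 165: b ≥ v, so Fisher's inequality holds.

YES


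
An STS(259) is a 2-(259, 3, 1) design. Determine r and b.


An STS(v) is a 2-(v, 3, 1) BIBD: block size k = 3, λ = 1.
Replication: r(k − 1) = λ(v − 1) ⇒ r·2 = 259 − 1 = 258 ⇒ r = 129.
Block count: bk = vr ⇒ b·3 = 259·129 = 33411 ⇒ b = 11137.
(Check via b = v(v − 1)/6 = 259·258/6 = 66822/6 = 11137.)

r = 129, b = 11137.


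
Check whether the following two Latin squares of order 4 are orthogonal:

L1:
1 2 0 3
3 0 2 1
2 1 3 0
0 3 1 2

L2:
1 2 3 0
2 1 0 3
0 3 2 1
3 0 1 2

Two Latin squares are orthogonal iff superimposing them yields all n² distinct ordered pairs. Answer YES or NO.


Form the n² = 16 superimposed pairs (L1[i][j], L2[i][j]), row by row (rows and columns indexed from 0):
row 0: (1,1) (2,2) (0,3) (3,0)
row 1: (3,2) (0,1) (2,0) (1,3)
row 2: (2,0) (1,3) (3,2) (0,1)
row 3: (0,3) (3,0) (1,1) (2,2)
Orthogonality requires all 16 pairs distinct.
But the pair (2,0) repeats: cell (1,2) has L1 = 2, L2 = 0, and cell (2,0) has L1 = 2, L2 = 0.
A repeated pair means some other pair never occurs (only 8 distinct pairs out of 16), so the squares are not orthogonal.
Conclusion: NO.

NO


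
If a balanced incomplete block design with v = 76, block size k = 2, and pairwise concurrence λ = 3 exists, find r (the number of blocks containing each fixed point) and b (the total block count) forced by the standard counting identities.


Any 2-(v, k, λ) BIBD satisfies two necessary conditions:
  (i)  Each point sits in r blocks, and counting incidences through any fixed point gives r(k − 1) = λ(v − 1), so r = λ(v − 1)/(k − 1).
  (ii) Total incidences bk = vr, so b = vr/k.
Step 1: r = λ(v − 1)/(k − 1) = 3·(76 − 1)/(2 − 1) = 3·75/1 = 225/1 = 225.
Step 2: b = vr/k = 76·225/2 = 17100/2 = 8550.
Check integrality: r = 225 ∈ Z ✓, b = 8550 ∈ Z ✓.
(These identities are necessary conditions: they determine r and b for any design with these parameters, but do not by themselves prove that one exists.)

r = 225, b = 8550.


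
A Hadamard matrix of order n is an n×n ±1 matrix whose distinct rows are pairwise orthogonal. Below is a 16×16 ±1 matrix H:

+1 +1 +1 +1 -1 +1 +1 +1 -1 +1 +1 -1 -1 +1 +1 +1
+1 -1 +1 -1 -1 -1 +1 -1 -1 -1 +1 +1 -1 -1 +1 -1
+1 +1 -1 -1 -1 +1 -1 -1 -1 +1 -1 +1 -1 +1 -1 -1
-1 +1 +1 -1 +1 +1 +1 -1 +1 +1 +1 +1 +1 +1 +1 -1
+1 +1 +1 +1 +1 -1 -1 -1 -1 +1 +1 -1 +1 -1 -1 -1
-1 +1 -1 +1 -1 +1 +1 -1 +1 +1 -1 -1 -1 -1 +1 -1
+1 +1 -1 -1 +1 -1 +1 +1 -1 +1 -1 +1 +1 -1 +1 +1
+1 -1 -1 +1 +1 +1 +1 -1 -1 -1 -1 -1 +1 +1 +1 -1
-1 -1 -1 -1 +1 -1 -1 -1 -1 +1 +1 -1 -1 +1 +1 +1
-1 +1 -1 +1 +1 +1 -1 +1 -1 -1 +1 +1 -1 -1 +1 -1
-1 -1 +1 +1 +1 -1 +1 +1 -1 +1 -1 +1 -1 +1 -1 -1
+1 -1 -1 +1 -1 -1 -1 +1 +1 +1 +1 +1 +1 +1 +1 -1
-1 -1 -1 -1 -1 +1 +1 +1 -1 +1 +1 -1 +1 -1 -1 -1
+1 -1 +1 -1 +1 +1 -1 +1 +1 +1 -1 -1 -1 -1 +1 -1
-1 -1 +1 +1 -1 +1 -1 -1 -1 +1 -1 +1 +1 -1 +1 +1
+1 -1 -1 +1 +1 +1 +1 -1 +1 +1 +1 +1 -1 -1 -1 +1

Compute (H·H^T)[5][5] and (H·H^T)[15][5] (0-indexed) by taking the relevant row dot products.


Row 5 of H: [-1, 1, -1, 1, -1, 1, 1, -1, 1, 1, -1, -1, -1, -1, 1, -1].
Row 15 of H: [1, -1, -1, 1, 1, 1, 1, -1, 1, 1, 1, 1, -1, -1, -1, 1].
(H·H^T)[5][5] = Σ_j H[5][j]·H[5][j] = (-1)² + (1)² + (-1)² + (1)² + (-1)² + (1)² + (1)² + (-1)² + (1)² + (1)² + (-1)² + (-1)² + (-1)² + (-1)² + (1)² + (-1)² = 1 + 1 + 1 + 1 + 1 + 1 + 1 + 1 + 1 + 1 + 1 + 1 + 1 + 1 + 1 + 1 = 16.
(H·H^T)[15][5] = Σ_j H[15][j]·H[5][j] = (1)·(-1) + (-1)·(1) + (-1)·(-1) + (1)·(1) + (1)·(-1) + (1)·(1) + (1)·(1) + (-1)·(-1) + (1)·(1) + (1)·(1) + (1)·(-1) + (1)·(-1) + (-1)·(-1) + (-1)·(-1) + (-1)·(1) + (1)·(-1) = -1 + -1 + 1 + 1 + -1 + 1 + 1 + 1 + 1 + 1 + -1 + -1 + 1 + 1 + -1 + -1 = 2.
Rows 15 and 5 are not orthogonal (dot product = 2 ≠ 0), so H is not a Hadamard matrix.

(5,5) entry = 16; (15,5) entry = 2.


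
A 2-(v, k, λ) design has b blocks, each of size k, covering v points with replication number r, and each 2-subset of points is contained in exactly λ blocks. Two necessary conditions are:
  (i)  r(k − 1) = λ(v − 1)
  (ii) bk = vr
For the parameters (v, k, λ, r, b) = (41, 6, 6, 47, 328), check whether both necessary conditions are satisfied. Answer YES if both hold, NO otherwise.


Condition (i): r(k − 1) = 47·5 = 235; λ(v − 1) = 6·40 = 240. Match? NO.
Condition (ii): bk = 328·6 = 1968; vr = 41·47 = 1927. Match? NO.
Both conditions hold? NO.

NO


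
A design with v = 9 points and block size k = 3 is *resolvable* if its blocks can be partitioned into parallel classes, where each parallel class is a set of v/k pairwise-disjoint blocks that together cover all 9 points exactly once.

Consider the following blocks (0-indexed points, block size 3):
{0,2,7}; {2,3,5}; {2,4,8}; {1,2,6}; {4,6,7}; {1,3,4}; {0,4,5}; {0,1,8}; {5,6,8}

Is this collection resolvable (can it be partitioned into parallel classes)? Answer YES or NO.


v = 9, block size k = 3, number of blocks = 9.
For resolvability, blocks must partition into parallel classes of size v/k = 3.
Total blocks must therefore be a multiple of 3: 9 = 3·3 + 0 ⇒ divisible ✓.
Consider block {2,4,8}. It intersects every other block in the collection, so no parallel class of size 3 can contain it.
Since every block must belong to some parallel class in a resolution, the collection cannot be partitioned into parallel classes.
Resolvable? NO.

NO


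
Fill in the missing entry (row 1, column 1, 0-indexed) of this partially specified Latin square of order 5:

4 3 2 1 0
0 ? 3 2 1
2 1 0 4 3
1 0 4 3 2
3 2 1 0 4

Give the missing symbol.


Row 1 contains symbols [0, 1, 2, 3] — missing [4].
Column 1 contains symbols [0, 1, 2, 3] — missing [4].
The missing symbol must appear in both missing sets; intersection = [4].
Therefore the hidden value is 4.

Missing value = 4.


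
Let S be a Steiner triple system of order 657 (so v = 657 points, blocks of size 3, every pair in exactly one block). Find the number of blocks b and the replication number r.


An STS(v) is a 2-(v, 3, 1) BIBD: block size k = 3, λ = 1.
Replication: r(k − 1) = λ(v − 1) ⇒ r·2 = 657 − 1 = 656 ⇒ r = 328.
Block count: bk = vr ⇒ b·3 = 657·328 = 215496 ⇒ b = 71832.
(Check via b = v(v − 1)/6 = 657·656/6 = 430992/6 = 71832.)

r = 328, b = 71832.


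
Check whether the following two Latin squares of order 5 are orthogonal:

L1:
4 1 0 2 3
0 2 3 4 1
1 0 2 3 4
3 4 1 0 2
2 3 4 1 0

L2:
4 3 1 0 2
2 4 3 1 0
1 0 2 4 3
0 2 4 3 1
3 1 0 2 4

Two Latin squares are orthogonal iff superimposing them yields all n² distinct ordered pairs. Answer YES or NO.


Form the n² = 25 superimposed pairs (L1[i][j], L2[i][j]), row by row (rows and columns indexed from 0):
row 0: (4,4) (1,3) (0,1) (2,0) (3,2)
row 1: (0,2) (2,4) (3,3) (4,1) (1,0)
row 2: (1,1) (0,0) (2,2) (3,4) (4,3)
row 3: (3,0) (4,2) (1,4) (0,3) (2,1)
row 4: (2,3) (3,1) (4,0) (1,2) (0,4)
Orthogonality requires all 25 pairs distinct.
Check by first coordinate: for each symbol s of L1, list the L2 entries in the n cells where L1 = s; they must all differ.
  L1 = 0: L2 entries (in reading order) 1, 2, 0, 3, 4 — all 5 distinct ✓
  L1 = 1: L2 entries (in reading order) 3, 0, 1, 4, 2 — all 5 distinct ✓
  L1 = 2: L2 entries (in reading order) 0, 4, 2, 1, 3 — all 5 distinct ✓
  L1 = 3: L2 entries (in reading order) 2, 3, 4, 0, 1 — all 5 distinct ✓
  L1 = 4: L2 entries (in reading order) 4, 1, 3, 2, 0 — all 5 distinct ✓
Every symbol of L1 meets every symbol of L2 exactly once, so all 25 pairs are distinct (25 of 25).
Conclusion: YES.

YES


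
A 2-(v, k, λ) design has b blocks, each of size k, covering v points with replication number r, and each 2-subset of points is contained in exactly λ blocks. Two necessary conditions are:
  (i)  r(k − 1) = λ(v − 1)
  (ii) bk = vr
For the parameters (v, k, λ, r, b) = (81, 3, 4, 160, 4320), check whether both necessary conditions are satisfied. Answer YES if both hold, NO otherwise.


Condition (i): r(k − 1) = 160·2 = 320; λ(v − 1) = 4·80 = 320. Match? YES.
Condition (ii): bk = 4320·3 = 12960; vr = 81·160 = 12960. Match? YES.
Both conditions hold? YES.

YES


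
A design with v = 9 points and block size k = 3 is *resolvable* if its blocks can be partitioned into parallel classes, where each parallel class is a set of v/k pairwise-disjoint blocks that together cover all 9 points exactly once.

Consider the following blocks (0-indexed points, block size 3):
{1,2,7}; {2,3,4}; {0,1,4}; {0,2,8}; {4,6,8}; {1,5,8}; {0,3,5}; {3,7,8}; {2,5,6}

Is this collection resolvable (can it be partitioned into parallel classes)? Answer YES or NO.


v = 9, block size k = 3, number of blocks = 9.
For resolvability, blocks must partition into parallel classes of size v/k = 3.
Total blocks must therefore be a multiple of 3: 9 = 3·3 + 0 ⇒ divisible ✓.
Consider block {2,3,4}. The only other block(s) in the collection disjoint from it are {1,5,8} — just 1 block(s). Any parallel class containing {2,3,4} would need 2 other blocks each disjoint from it, so no parallel class of size 3 can contain {2,3,4}.
Since every block must belong to some parallel class in a resolution, the collection cannot be partitioned into parallel classes.
Resolvable? NO.

NO


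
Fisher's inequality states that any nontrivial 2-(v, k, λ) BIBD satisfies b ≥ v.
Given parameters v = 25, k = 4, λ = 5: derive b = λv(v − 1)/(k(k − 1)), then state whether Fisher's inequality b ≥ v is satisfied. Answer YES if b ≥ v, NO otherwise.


r = λ(v − 1)/(k − 1) = 5·24/3 = 40.
b = vr/k = 25·40/4 = 250.
Fisher's inequality: b ≥ v ⇔ 250 ≥ 25? YES.

YES


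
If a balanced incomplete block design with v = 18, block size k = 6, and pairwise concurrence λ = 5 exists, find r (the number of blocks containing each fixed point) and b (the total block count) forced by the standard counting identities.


Any 2-(v, k, λ) BIBD satisfies two necessary conditions:
  (i)  Each point sits in r blocks, and counting incidences through any fixed point gives r(k − 1) = λ(v − 1), so r = λ(v − 1)/(k − 1).
  (ii) Total incidences bk = vr, so b = vr/k.
Step 1: r = λ(v − 1)/(k − 1) = 5·(18 − 1)/(6 − 1) = 5·17/5 = 85/5 = 17.
Step 2: b = vr/k = 18·17/6 = 306/6 = 51.
Check integrality: r = 17 ∈ Z ✓, b = 51 ∈ Z ✓.
(These identities are necessary conditions: they determine r and b for any design with these parameters, but do not by themselves prove that one exists.)

r = 17, b = 51.


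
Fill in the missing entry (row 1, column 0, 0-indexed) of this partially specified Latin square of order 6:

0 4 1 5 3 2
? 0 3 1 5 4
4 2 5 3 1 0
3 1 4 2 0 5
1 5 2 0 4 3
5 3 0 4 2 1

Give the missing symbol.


Row 1 contains symbols [0, 1, 3, 4, 5] — missing [2].
Column 0 contains symbols [0, 1, 3, 4, 5] — missing [2].
The missing symbol must appear in both missing sets; intersection = [2].
Therefore the hidden value is 2.

Missing value = 2.


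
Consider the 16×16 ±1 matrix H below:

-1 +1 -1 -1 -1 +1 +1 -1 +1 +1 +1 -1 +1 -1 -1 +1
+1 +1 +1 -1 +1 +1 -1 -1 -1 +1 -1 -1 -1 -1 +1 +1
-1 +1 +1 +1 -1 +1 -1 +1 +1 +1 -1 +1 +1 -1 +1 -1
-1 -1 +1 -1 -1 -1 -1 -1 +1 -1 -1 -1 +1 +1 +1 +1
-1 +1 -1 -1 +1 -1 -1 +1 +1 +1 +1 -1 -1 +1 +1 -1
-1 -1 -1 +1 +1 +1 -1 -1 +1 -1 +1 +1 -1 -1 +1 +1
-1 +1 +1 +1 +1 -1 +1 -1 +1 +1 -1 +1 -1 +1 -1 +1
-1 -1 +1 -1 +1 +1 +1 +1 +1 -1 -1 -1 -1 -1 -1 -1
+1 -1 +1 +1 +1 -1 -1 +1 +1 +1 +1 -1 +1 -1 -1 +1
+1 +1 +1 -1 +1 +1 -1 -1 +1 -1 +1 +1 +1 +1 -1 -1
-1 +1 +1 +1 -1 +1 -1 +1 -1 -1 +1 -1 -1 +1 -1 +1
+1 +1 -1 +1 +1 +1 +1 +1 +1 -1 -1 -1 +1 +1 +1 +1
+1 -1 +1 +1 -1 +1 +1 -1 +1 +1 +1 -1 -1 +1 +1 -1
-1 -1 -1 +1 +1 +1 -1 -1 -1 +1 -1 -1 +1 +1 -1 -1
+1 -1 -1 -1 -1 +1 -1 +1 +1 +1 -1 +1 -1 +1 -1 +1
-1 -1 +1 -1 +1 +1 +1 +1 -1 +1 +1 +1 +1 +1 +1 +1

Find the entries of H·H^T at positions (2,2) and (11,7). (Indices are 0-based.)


Row 2 of H: [-1, 1, 1, 1, -1, 1, -1, 1, 1, 1, -1, 1, 1, -1, 1, -1].
Row 7 of H: [-1, -1, 1, -1, 1, 1, 1, 1, 1, -1, -1, -1, -1, -1, -1, -1].
Row 11 of H: [1, 1, -1, 1, 1, 1, 1, 1, 1, -1, -1, -1, 1, 1, 1, 1].
(H·H^T)[2][2] = Σ_j H[2][j]·H[2][j] = (-1)² + (1)² + (1)² + (1)² + (-1)² + (1)² + (-1)² + (1)² + (1)² + (1)² + (-1)² + (1)² + (1)² + (-1)² + (1)² + (-1)² = 1 + 1 + 1 + 1 + 1 + 1 + 1 + 1 + 1 + 1 + 1 + 1 + 1 + 1 + 1 + 1 = 16.
(H·H^T)[11][7] = Σ_j H[11][j]·H[7][j] = (1)·(-1) + (1)·(-1) + (-1)·(1) + (1)·(-1) + (1)·(1) + (1)·(1) + (1)·(1) + (1)·(1) + (1)·(1) + (-1)·(-1) + (-1)·(-1) + (-1)·(-1) + (1)·(-1) + (1)·(-1) + (1)·(-1) + (1)·(-1) = -1 + -1 + -1 + -1 + 1 + 1 + 1 + 1 + 1 + 1 + 1 + 1 + -1 + -1 + -1 + -1 = 0.
So rows 11 and 7 are orthogonal; the diagonal entry equals n = 16.

(2,2) entry = 16; (11,7) entry = 0.


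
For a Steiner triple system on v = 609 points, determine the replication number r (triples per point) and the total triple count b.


An STS(v) is a 2-(v, 3, 1) BIBD: block size k = 3, λ = 1.
Replication: r(k − 1) = λ(v − 1) ⇒ r·2 = 609 − 1 = 608 ⇒ r = 304.
Block count: bk = vr ⇒ b·3 = 609·304 = 185136 ⇒ b = 61712.
(Check via b = v(v − 1)/6 = 609·608/6 = 370272/6 = 61712.)

r = 304, b = 61712.


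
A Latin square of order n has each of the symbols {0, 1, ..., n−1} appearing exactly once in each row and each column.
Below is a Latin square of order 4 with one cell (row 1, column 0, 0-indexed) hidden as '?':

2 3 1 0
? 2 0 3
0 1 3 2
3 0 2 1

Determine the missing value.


Row 1 contains symbols [0, 2, 3] — missing [1].
Column 0 contains symbols [0, 2, 3] — missing [1].
The missing symbol must appear in both missing sets; intersection = [1].
Therefore the hidden value is 1.

Missing value = 1.


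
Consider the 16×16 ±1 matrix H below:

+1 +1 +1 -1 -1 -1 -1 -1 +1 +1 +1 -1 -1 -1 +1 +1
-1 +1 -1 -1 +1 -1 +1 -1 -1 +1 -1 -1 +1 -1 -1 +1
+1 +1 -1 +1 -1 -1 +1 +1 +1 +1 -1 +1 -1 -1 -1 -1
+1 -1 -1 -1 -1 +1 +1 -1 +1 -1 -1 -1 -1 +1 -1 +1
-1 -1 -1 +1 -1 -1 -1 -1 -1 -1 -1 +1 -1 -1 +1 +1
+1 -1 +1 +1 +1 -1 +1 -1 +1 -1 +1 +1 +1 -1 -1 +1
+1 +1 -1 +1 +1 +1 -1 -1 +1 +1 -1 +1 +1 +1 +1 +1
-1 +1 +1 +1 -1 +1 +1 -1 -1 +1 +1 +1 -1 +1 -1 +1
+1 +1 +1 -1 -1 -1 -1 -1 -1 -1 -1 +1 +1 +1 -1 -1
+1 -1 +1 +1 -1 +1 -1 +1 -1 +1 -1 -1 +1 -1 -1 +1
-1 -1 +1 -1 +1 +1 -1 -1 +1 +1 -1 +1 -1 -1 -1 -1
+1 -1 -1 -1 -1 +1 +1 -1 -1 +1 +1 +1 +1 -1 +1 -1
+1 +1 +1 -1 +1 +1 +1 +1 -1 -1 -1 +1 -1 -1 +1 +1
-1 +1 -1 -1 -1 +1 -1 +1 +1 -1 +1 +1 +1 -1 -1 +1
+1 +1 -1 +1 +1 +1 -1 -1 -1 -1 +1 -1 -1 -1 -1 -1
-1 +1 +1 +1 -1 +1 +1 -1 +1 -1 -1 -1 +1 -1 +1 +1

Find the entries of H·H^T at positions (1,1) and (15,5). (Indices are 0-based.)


Row 1 of H: [-1, 1, -1, -1, 1, -1, 1, -1, -1, 1, -1, -1, 1, -1, -1, 1].
Row 5 of H: [1, -1, 1, 1, 1, -1, 1, -1, 1, -1, 1, 1, 1, -1, -1, 1].
Row 15 of H: [-1, 1, 1, 1, -1, 1, 1, -1, 1, -1, -1, -1, 1, -1, 1, 1].
(H·H^T)[1][1] = Σ_j H[1][j]·H[1][j] = (-1)² + (1)² + (-1)² + (-1)² + (1)² + (-1)² + (1)² + (-1)² + (-1)² + (1)² + (-1)² + (-1)² + (1)² + (-1)² + (-1)² + (1)² = 1 + 1 + 1 + 1 + 1 + 1 + 1 + 1 + 1 + 1 + 1 + 1 + 1 + 1 + 1 + 1 = 16.
(H·H^T)[15][5] = Σ_j H[15][j]·H[5][j] = (-1)·(1) + (1)·(-1) + (1)·(1) + (1)·(1) + (-1)·(1) + (1)·(-1) + (1)·(1) + (-1)·(-1) + (1)·(1) + (-1)·(-1) + (-1)·(1) + (-1)·(1) + (1)·(1) + (-1)·(-1) + (1)·(-1) + (1)·(1) = -1 + -1 + 1 + 1 + -1 + -1 + 1 + 1 + 1 + 1 + -1 + -1 + 1 + 1 + -1 + 1 = 2.
Rows 15 and 5 are not orthogonal (dot product = 2 ≠ 0), so H is not a Hadamard matrix.

(1,1) entry = 16; (15,5) entry = 2.


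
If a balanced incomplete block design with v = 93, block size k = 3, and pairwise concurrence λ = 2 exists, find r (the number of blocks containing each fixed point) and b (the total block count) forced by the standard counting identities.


Any 2-(v, k, λ) BIBD satisfies two necessary conditions:
  (i)  Each point sits in r blocks, and counting incidences through any fixed point gives r(k − 1) = λ(v − 1), so r = λ(v − 1)/(k − 1).
  (ii) Total incidences bk = vr, so b = vr/k.
Step 1: r = λ(v − 1)/(k − 1) = 2·(93 − 1)/(3 − 1) = 2·92/2 = 184/2 = 92.
Step 2: b = vr/k = 93·92/3 = 8556/3 = 2852.
Check integrality: r = 92 ∈ Z ✓, b = 2852 ∈ Z ✓.
(These identities are necessary conditions: they determine r and b for any design with these parameters, but do not by themselves prove that one exists.)

r = 92, b = 2852.


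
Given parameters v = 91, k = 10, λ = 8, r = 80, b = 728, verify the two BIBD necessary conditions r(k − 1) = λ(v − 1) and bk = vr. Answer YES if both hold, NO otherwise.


Condition (i): r(k − 1) = 80·9 = 720; λ(v − 1) = 8·90 = 720. Match? YES.
Condition (ii): bk = 728·10 = 7280; vr = 91·80 = 7280. Match? YES.
Both conditions hold? YES.

YES


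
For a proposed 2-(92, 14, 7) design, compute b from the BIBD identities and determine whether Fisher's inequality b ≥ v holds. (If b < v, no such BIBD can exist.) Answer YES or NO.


r = λ(v − 1)/(k − 1) = 7·91/13 = 49.
b = vr/k = 92·49/14 = 322.
Fisher's inequality: b ≥ v ⇔ 322 ≥ 92? YES.

YES


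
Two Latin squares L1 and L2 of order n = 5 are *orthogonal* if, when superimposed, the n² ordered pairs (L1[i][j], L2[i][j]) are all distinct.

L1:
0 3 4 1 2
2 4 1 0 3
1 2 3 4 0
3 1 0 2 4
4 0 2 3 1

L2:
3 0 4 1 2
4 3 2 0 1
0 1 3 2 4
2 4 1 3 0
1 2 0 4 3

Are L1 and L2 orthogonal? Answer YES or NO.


Form the n² = 25 superimposed pairs (L1[i][j], L2[i][j]), row by row (rows and columns indexed from 0):
row 0: (0,3) (3,0) (4,4) (1,1) (2,2)
row 1: (2,4) (4,3) (1,2) (0,0) (3,1)
row 2: (1,0) (2,1) (3,3) (4,2) (0,4)
row 3: (3,2) (1,4) (0,1) (2,3) (4,0)
row 4: (4,1) (0,2) (2,0) (3,4) (1,3)
Orthogonality requires all 25 pairs distinct.
Check by first coordinate: for each symbol s of L1, list the L2 entries in the n cells where L1 = s; they must all differ.
  L1 = 0: L2 entries (in reading order) 3, 0, 4, 1, 2 — all 5 distinct ✓
  L1 = 1: L2 entries (in reading order) 1, 2, 0, 4, 3 — all 5 distinct ✓
  L1 = 2: L2 entries (in reading order) 2, 4, 1, 3, 0 — all 5 distinct ✓
  L1 = 3: L2 entries (in reading order) 0, 1, 3, 2, 4 — all 5 distinct ✓
  L1 = 4: L2 entries (in reading order) 4, 3, 2, 0, 1 — all 5 distinct ✓
Every symbol of L1 meets every symbol of L2 exactly once, so all 25 pairs are distinct (25 of 25).
Conclusion: YES.

YES


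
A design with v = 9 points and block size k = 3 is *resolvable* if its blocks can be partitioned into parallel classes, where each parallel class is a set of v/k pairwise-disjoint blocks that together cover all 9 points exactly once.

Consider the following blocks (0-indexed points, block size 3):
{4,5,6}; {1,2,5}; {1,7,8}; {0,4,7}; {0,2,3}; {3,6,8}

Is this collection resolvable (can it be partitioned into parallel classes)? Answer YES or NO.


v = 9, block size k = 3, number of blocks = 6.
For resolvability, blocks must partition into parallel classes of size v/k = 3.
Total blocks must therefore be a multiple of 3: 6 = 3·2 + 0 ⇒ divisible ✓.
Greedy packing gives 2 candidate class(es). Each should be a full parallel class (size 3, covers all 9 points).
  Class 1 (3 blocks): {4,5,6}; {1,7,8}; {0,2,3}. Points covered: [0, 1, 2, 3, 4, 5, 6, 7, 8].
  Class 2 (3 blocks): {1,2,5}; {0,4,7}; {3,6,8}. Points covered: [0, 1, 2, 3, 4, 5, 6, 7, 8].
All classes full (size 3)? YES. All classes cover every point? YES.
Resolvable? YES.

YES


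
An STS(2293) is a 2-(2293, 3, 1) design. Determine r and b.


An STS(v) is a 2-(v, 3, 1) BIBD: block size k = 3, λ = 1.
Replication: r(k − 1) = λ(v − 1) ⇒ r·2 = 2293 − 1 = 2292 ⇒ r = 1146.
Block count: b = v(v − 1)/6 = 2293·2292/6 = 5255556/6 = 875926.
(Check via bk = vr: 875926·3 = 2627778 = 2293·1146 = 2627778 ✓.)

r = 1146, b = 875926.


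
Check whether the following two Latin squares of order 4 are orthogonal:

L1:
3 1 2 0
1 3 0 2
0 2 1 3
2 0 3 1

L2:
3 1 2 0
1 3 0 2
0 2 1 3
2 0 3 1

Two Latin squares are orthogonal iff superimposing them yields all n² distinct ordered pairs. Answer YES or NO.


Form the n² = 16 superimposed pairs (L1[i][j], L2[i][j]), row by row (rows and columns indexed from 0):
row 0: (3,3) (1,1) (2,2) (0,0)
row 1: (1,1) (3,3) (0,0) (2,2)
row 2: (0,0) (2,2) (1,1) (3,3)
row 3: (2,2) (0,0) (3,3) (1,1)
Orthogonality requires all 16 pairs distinct.
But the pair (1,1) repeats: cell (0,1) has L1 = 1, L2 = 1, and cell (1,0) has L1 = 1, L2 = 1.
A repeated pair means some other pair never occurs (only 4 distinct pairs out of 16), so the squares are not orthogonal.
Conclusion: NO.

NO


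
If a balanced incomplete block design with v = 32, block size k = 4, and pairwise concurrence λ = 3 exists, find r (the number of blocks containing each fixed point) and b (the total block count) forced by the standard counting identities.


Any 2-(v, k, λ) BIBD satisfies two necessary conditions:
  (i)  Each point sits in r blocks, and counting incidences through any fixed point gives r(k − 1) = λ(v − 1), so r = λ(v − 1)/(k − 1).
  (ii) Total incidences bk = vr, so b = vr/k.
Step 1: r = λ(v − 1)/(k − 1) = 3·(32 − 1)/(4 − 1) = 3·31/3 = 93/3 = 31.
Step 2: b = vr/k = 32·31/4 = 992/4 = 248.
Check integrality: r = 31 ∈ Z ✓, b = 248 ∈ Z ✓.
(These identities are necessary conditions: they determine r and b for any design with these parameters, but do not by themselves prove that one exists.)

r = 31, b = 248.


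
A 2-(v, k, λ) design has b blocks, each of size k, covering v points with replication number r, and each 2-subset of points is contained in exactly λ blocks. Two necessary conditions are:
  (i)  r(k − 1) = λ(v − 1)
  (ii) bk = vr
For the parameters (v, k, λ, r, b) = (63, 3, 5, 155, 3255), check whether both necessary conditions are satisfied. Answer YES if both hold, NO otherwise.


Condition (i): r(k − 1) = 155·2 = 310; λ(v − 1) = 5·62 = 310. Match? YES.
Condition (ii): bk = 3255·3 = 9765; vr = 63·155 = 9765. Match? YES.
Both conditions hold? YES.

YES


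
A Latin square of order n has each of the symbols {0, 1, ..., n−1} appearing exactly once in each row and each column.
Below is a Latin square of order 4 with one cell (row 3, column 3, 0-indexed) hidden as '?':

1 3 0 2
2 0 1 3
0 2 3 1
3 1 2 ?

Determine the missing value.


Row 3 contains symbols [1, 2, 3] — missing [0].
Column 3 contains symbols [1, 2, 3] — missing [0].
The missing symbol must appear in both missing sets; intersection = [0].
Therefore the hidden value is 0.

Missing value = 0.


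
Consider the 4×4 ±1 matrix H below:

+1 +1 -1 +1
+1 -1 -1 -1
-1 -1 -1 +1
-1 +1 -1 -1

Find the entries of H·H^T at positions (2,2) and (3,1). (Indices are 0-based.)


Row 1 of H: [1, -1, -1, -1].
Row 2 of H: [-1, -1, -1, 1].
Row 3 of H: [-1, 1, -1, -1].
(H·H^T)[2][2] = Σ_j H[2][j]·H[2][j] = (-1)² + (-1)² + (-1)² + (1)² = 1 + 1 + 1 + 1 = 4.
(H·H^T)[3][1] = Σ_j H[3][j]·H[1][j] = (-1)·(1) + (1)·(-1) + (-1)·(-1) + (-1)·(-1) = -1 + -1 + 1 + 1 = 0.
So rows 3 and 1 are orthogonal; the diagonal entry equals n = 4.

(2,2) entry = 4; (3,1) entry = 0.


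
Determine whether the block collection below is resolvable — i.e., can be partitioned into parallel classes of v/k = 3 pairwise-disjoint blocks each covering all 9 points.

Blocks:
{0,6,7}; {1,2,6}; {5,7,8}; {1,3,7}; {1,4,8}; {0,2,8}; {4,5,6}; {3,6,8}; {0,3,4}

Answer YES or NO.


v = 9, block size k = 3, number of blocks = 9.
For resolvability, blocks must partition into parallel classes of size v/k = 3.
Total blocks must therefore be a multiple of 3: 9 = 3·3 + 0 ⇒ divisible ✓.
Consider block {0,6,7}. The only other block(s) in the collection disjoint from it are {1,4,8} — just 1 block(s). Any parallel class containing {0,6,7} would need 2 other blocks each disjoint from it, so no parallel class of size 3 can contain {0,6,7}.
Since every block must belong to some parallel class in a resolution, the collection cannot be partitioned into parallel classes.
Resolvable? NO.

NO


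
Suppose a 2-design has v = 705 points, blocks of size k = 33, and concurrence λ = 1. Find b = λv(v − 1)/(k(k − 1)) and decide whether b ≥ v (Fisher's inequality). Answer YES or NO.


b = λv(v − 1)/(k(k − 1)) = 1·705·704/(33·32) = 496320/1056 = 470.
Compare with v = 705: b < v, so Fisher's inequality fails.

NO


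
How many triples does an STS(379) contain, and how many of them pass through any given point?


An STS(v) is a 2-(v, 3, 1) BIBD: block size k = 3, λ = 1.
Replication: r(k − 1) = λ(v − 1) ⇒ r·2 = 379 − 1 = 378 ⇒ r = 189.
Block count: bk = vr ⇒ b·3 = 379·189 = 71631 ⇒ b = 23877.
(Check via b = v(v − 1)/6 = 379·378/6 = 143262/6 = 23877.)

r = 189, b = 23877.


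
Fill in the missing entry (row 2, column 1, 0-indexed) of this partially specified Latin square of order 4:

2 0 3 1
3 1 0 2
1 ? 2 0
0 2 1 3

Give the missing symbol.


Row 2 contains symbols [0, 1, 2] — missing [3].
Column 1 contains symbols [0, 1, 2] — missing [3].
The missing symbol must appear in both missing sets; intersection = [3].
Therefore the hidden value is 3.

Missing value = 3.


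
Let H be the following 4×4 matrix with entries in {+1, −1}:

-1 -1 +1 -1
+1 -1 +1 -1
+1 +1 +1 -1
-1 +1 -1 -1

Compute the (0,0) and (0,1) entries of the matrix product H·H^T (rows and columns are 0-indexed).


Row 0 of H: [-1, -1, 1, -1].
Row 1 of H: [1, -1, 1, -1].
(H·H^T)[0][0] = Σ_j H[0][j]·H[0][j] = (-1)² + (-1)² + (1)² + (-1)² = 1 + 1 + 1 + 1 = 4.
(H·H^T)[0][1] = Σ_j H[0][j]·H[1][j] = (-1)·(1) + (-1)·(-1) + (1)·(1) + (-1)·(-1) = -1 + 1 + 1 + 1 = 2.
Rows 0 and 1 are not orthogonal (dot product = 2 ≠ 0), so H is not a Hadamard matrix.

(0,0) entry = 4; (0,1) entry = 2.


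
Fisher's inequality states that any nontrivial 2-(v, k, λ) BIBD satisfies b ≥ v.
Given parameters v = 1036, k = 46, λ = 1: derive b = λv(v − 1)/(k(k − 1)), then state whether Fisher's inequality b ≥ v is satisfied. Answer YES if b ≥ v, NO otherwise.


b = λv(v − 1)/(k(k − 1)) = 1·1036·1035/(46·45) = 1072260/2070 = 518.
Compare with v = 1036: b < v, so Fisher's inequality fails.

NO


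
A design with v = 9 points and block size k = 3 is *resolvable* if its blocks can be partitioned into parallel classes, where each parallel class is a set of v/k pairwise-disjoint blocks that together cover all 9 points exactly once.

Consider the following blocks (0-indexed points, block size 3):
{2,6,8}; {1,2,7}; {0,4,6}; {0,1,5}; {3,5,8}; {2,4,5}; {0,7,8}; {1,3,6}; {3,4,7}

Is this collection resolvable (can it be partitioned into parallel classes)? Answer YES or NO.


v = 9, block size k = 3, number of blocks = 9.
For resolvability, blocks must partition into parallel classes of size v/k = 3.
Total blocks must therefore be a multiple of 3: 9 = 3·3 + 0 ⇒ divisible ✓.
Greedy packing gives 3 candidate class(es). Each should be a full parallel class (size 3, covers all 9 points).
  Class 1 (3 blocks): {2,6,8}; {0,1,5}; {3,4,7}. Points covered: [0, 1, 2, 3, 4, 5, 6, 7, 8].
  Class 2 (3 blocks): {1,2,7}; {0,4,6}; {3,5,8}. Points covered: [0, 1, 2, 3, 4, 5, 6, 7, 8].
  Class 3 (3 blocks): {2,4,5}; {0,7,8}; {1,3,6}. Points covered: [0, 1, 2, 3, 4, 5, 6, 7, 8].
All classes full (size 3)? YES. All classes cover every point? YES.
Resolvable? YES.

YES


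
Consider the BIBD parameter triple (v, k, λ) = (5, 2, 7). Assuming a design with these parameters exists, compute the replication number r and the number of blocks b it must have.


Any 2-(v, k, λ) BIBD satisfies two necessary conditions:
  (i)  Each point sits in r blocks, and counting incidences through any fixed point gives r(k − 1) = λ(v − 1), so r = λ(v − 1)/(k − 1).
  (ii) Total incidences bk = vr, so b = vr/k.
Step 1: r = λ(v − 1)/(k − 1) = 7·(5 − 1)/(2 − 1) = 7·4/1 = 28/1 = 28.
Step 2: b = vr/k = 5·28/2 = 140/2 = 70.
Check integrality: r = 28 ∈ Z ✓, b = 70 ∈ Z ✓.
(These identities are necessary conditions: they determine r and b for any design with these parameters, but do not by themselves prove that one exists.)

r = 28, b = 70.


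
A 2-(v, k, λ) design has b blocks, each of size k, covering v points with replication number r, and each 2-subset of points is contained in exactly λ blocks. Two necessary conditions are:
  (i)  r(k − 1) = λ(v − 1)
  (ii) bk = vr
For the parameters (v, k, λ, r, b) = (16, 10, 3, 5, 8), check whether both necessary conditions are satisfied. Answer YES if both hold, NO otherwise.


Condition (i): r(k − 1) = 5·9 = 45; λ(v − 1) = 3·15 = 45. Match? YES.
Condition (ii): bk = 8·10 = 80; vr = 16·5 = 80. Match? YES.
Both conditions hold? YES.

YES


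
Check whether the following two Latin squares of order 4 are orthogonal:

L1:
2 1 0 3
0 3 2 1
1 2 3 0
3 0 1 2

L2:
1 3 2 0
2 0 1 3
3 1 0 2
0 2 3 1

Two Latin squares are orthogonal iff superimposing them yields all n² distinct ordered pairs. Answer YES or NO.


Form the n² = 16 superimposed pairs (L1[i][j], L2[i][j]), row by row (rows and columns indexed from 0):
row 0: (2,1) (1,3) (0,2) (3,0)
row 1: (0,2) (3,0) (2,1) (1,3)
row 2: (1,3) (2,1) (3,0) (0,2)
row 3: (3,0) (0,2) (1,3) (2,1)
Orthogonality requires all 16 pairs distinct.
But the pair (0,2) repeats: cell (0,2) has L1 = 0, L2 = 2, and cell (1,0) has L1 = 0, L2 = 2.
A repeated pair means some other pair never occurs (only 4 distinct pairs out of 16), so the squares are not orthogonal.
Conclusion: NO.

NO


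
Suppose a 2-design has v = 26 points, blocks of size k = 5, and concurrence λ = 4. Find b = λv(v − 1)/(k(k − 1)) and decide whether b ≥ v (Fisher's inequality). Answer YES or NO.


r = λ(v − 1)/(k − 1) = 4·25/4 = 25.
b = vr/k = 26·25/5 = 130.
Fisher's inequality: b ≥ v ⇔ 130 ≥ 26? YES.

YES


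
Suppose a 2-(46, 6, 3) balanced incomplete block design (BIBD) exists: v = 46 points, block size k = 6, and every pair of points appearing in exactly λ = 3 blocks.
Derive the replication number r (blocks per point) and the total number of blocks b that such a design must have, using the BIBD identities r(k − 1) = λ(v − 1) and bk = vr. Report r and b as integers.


Any 2-(v, k, λ) BIBD satisfies two necessary conditions:
  (i)  Each point sits in r blocks, and counting incidences through any fixed point gives r(k − 1) = λ(v − 1), so r = λ(v − 1)/(k − 1).
  (ii) Total incidences bk = vr, so b = vr/k.
Step 1: r = λ(v − 1)/(k − 1) = 3·(46 − 1)/(6 − 1) = 3·45/5 = 135/5 = 27.
Step 2: b = vr/k = 46·27/6 = 1242/6 = 207.
Check integrality: r = 27 ∈ Z ✓, b = 207 ∈ Z ✓.
(These identities are necessary conditions: they determine r and b for any design with these parameters, but do not by themselves prove that one exists.)

r = 27, b = 207.


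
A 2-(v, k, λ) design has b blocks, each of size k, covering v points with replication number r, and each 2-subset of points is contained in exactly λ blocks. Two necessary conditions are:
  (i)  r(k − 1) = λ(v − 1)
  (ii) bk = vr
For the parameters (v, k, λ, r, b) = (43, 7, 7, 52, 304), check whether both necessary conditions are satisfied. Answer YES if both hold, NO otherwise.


Condition (i): r(k − 1) = 52·6 = 312; λ(v − 1) = 7·42 = 294. Match? NO.
Condition (ii): bk = 304·7 = 2128; vr = 43·52 = 2236. Match? NO.
Both conditions hold? NO.

NO


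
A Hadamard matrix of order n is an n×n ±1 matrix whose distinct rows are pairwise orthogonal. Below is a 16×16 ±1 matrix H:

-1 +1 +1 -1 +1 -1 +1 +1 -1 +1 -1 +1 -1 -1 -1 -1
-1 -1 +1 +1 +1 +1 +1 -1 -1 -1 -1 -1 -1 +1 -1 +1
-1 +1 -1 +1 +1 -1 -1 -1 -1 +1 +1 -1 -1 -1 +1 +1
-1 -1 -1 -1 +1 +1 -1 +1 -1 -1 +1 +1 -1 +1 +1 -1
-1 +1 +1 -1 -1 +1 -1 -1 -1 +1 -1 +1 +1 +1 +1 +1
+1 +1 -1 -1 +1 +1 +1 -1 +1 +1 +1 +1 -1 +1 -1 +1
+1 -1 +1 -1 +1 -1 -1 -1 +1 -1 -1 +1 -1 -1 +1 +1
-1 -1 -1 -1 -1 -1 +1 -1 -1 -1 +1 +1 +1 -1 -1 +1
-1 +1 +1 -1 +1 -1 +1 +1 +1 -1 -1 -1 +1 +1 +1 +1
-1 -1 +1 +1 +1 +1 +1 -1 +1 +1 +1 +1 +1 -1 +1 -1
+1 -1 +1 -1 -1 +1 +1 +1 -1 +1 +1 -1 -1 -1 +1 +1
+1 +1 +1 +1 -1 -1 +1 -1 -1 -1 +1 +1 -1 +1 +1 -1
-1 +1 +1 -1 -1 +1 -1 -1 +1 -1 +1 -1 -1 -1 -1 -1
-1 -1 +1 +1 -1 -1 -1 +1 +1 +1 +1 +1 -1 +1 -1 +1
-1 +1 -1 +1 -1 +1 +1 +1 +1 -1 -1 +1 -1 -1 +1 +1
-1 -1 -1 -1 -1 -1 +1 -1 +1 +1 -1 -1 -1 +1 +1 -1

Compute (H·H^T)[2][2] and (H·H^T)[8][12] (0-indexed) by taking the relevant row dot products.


Row 2 of H: [-1, 1, -1, 1, 1, -1, -1, -1, -1, 1, 1, -1, -1, -1, 1, 1].
Row 8 of H: [-1, 1, 1, -1, 1, -1, 1, 1, 1, -1, -1, -1, 1, 1, 1, 1].
Row 12 of H: [-1, 1, 1, -1, -1, 1, -1, -1, 1, -1, 1, -1, -1, -1, -1, -1].
(H·H^T)[2][2] = Σ_j H[2][j]·H[2][j] = (-1)² + (1)² + (-1)² + (1)² + (1)² + (-1)² + (-1)² + (-1)² + (-1)² + (1)² + (1)² + (-1)² + (-1)² + (-1)² + (1)² + (1)² = 1 + 1 + 1 + 1 + 1 + 1 + 1 + 1 + 1 + 1 + 1 + 1 + 1 + 1 + 1 + 1 = 16.
(H·H^T)[8][12] = Σ_j H[8][j]·H[12][j] = (-1)·(-1) + (1)·(1) + (1)·(1) + (-1)·(-1) + (1)·(-1) + (-1)·(1) + (1)·(-1) + (1)·(-1) + (1)·(1) + (-1)·(-1) + (-1)·(1) + (-1)·(-1) + (1)·(-1) + (1)·(-1) + (1)·(-1) + (1)·(-1) = 1 + 1 + 1 + 1 + -1 + -1 + -1 + -1 + 1 + 1 + -1 + 1 + -1 + -1 + -1 + -1 = -2.
Rows 8 and 12 are not orthogonal (dot product = -2 ≠ 0), so H is not a Hadamard matrix.

(2,2) entry = 16; (8,12) entry = -2.


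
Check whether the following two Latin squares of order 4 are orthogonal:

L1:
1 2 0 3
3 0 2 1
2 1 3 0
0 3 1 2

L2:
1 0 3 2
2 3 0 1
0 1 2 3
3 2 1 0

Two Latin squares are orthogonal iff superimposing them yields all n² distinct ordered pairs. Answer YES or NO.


Form the n² = 16 superimposed pairs (L1[i][j], L2[i][j]), row by row (rows and columns indexed from 0):
row 0: (1,1) (2,0) (0,3) (3,2)
row 1: (3,2) (0,3) (2,0) (1,1)
row 2: (2,0) (1,1) (3,2) (0,3)
row 3: (0,3) (3,2) (1,1) (2,0)
Orthogonality requires all 16 pairs distinct.
But the pair (3,2) repeats: cell (0,3) has L1 = 3, L2 = 2, and cell (1,0) has L1 = 3, L2 = 2.
A repeated pair means some other pair never occurs (only 4 distinct pairs out of 16), so the squares are not orthogonal.
Conclusion: NO.

NO


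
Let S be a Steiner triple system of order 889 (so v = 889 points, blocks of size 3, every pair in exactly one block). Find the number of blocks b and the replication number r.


An STS(v) is a 2-(v, 3, 1) BIBD: block size k = 3, λ = 1.
Replication: r(k − 1) = λ(v − 1) ⇒ r·2 = 889 − 1 = 888 ⇒ r = 444.
Block count: b = v(v − 1)/6 = 889·888/6 = 789432/6 = 131572.
(Check via bk = vr: 131572·3 = 394716 = 889·444 = 394716 ✓.)

r = 444, b = 131572.


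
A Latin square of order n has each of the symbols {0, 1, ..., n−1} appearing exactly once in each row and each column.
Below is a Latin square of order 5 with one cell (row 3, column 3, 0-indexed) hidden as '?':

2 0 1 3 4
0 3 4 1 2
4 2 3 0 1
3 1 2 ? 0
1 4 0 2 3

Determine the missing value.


Row 3 contains symbols [0, 1, 2, 3] — missing [4].
Column 3 contains symbols [0, 1, 2, 3] — missing [4].
The missing symbol must appear in both missing sets; intersection = [4].
Therefore the hidden value is 4.

Missing value = 4.


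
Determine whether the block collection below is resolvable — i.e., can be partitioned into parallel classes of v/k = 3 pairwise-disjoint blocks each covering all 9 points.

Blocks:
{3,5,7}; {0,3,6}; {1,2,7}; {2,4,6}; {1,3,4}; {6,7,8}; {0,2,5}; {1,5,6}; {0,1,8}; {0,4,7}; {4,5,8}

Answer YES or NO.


v = 9, block size k = 3, number of blocks = 11.
For resolvability, blocks must partition into parallel classes of size v/k = 3.
Total blocks must therefore be a multiple of 3: 11 = 3·3 + 2 ⇒ not divisible ✗.
Resolvable? NO.

NO


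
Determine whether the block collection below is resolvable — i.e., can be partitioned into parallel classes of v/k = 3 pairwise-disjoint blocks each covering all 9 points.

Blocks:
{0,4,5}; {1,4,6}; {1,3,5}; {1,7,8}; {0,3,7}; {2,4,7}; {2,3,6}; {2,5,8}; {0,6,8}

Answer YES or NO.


v = 9, block size k = 3, number of blocks = 9.
For resolvability, blocks must partition into parallel classes of size v/k = 3.
Total blocks must therefore be a multiple of 3: 9 = 3·3 + 0 ⇒ divisible ✓.
Greedy packing gives 3 candidate class(es). Each should be a full parallel class (size 3, covers all 9 points).
  Class 1 (3 blocks): {0,4,5}; {1,7,8}; {2,3,6}. Points covered: [0, 1, 2, 3, 4, 5, 6, 7, 8].
  Class 2 (3 blocks): {1,4,6}; {0,3,7}; {2,5,8}. Points covered: [0, 1, 2, 3, 4, 5, 6, 7, 8].
  Class 3 (3 blocks): {1,3,5}; {2,4,7}; {0,6,8}. Points covered: [0, 1, 2, 3, 4, 5, 6, 7, 8].
All classes full (size 3)? YES. All classes cover every point? YES.
Resolvable? YES.

YES


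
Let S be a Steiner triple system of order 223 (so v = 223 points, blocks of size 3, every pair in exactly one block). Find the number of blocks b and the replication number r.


An STS(v) is a 2-(v, 3, 1) BIBD: block size k = 3, λ = 1.
Replication: r(k − 1) = λ(v − 1) ⇒ r·2 = 223 − 1 = 222 ⇒ r = 111.
Block count: b = v(v − 1)/6 = 223·222/6 = 49506/6 = 8251.
(Check via bk = vr: 8251·3 = 24753 = 223·111 = 24753 ✓.)

r = 111, b = 8251.


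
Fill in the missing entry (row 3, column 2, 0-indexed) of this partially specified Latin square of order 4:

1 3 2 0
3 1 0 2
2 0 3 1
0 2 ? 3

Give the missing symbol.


Row 3 contains symbols [0, 2, 3] — missing [1].
Column 2 contains symbols [0, 2, 3] — missing [1].
The missing symbol must appear in both missing sets; intersection = [1].
Therefore the hidden value is 1.

Missing value = 1.


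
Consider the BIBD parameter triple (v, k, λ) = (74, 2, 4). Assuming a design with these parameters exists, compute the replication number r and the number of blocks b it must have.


Any 2-(v, k, λ) BIBD satisfies two necessary conditions:
  (i)  Each point sits in r blocks, and counting incidences through any fixed point gives r(k − 1) = λ(v − 1), so r = λ(v − 1)/(k − 1).
  (ii) Total incidences bk = vr, so b = vr/k.
Step 1: r = λ(v − 1)/(k − 1) = 4·(74 − 1)/(2 − 1) = 4·73/1 = 292/1 = 292.
Step 2: b = vr/k = 74·292/2 = 21608/2 = 10804.
Check integrality: r = 292 ∈ Z ✓, b = 10804 ∈ Z ✓.
(These identities are necessary conditions: they determine r and b for any design with these parameters, but do not by themselves prove that one exists.)

r = 292, b = 10804.


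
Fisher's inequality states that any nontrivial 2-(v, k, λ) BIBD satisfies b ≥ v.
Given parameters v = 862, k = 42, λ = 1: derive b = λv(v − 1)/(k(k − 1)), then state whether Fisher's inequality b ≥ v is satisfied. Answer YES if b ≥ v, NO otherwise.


b = λv(v − 1)/(k(k − 1)) = 1·862·861/(42·41) = 742182/1722 = 431.
Compare with v = 862: b < v, so Fisher's inequality fails.

NO


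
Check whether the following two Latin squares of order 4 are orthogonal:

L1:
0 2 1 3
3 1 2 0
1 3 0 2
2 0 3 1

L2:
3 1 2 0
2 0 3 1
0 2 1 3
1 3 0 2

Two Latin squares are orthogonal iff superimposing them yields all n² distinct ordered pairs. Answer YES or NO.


Form the n² = 16 superimposed pairs (L1[i][j], L2[i][j]), row by row (rows and columns indexed from 0):
row 0: (0,3) (2,1) (1,2) (3,0)
row 1: (3,2) (1,0) (2,3) (0,1)
row 2: (1,0) (3,2) (0,1) (2,3)
row 3: (2,1) (0,3) (3,0) (1,2)
Orthogonality requires all 16 pairs distinct.
But the pair (1,0) repeats: cell (1,1) has L1 = 1, L2 = 0, and cell (2,0) has L1 = 1, L2 = 0.
A repeated pair means some other pair never occurs (only 8 distinct pairs out of 16), so the squares are not orthogonal.
Conclusion: NO.

NO


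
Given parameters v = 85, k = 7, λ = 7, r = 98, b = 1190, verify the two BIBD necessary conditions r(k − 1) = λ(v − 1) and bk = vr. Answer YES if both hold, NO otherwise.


Condition (i): r(k − 1) = 98·6 = 588; λ(v − 1) = 7·84 = 588. Match? YES.
Condition (ii): bk = 1190·7 = 8330; vr = 85·98 = 8330. Match? YES.
Both conditions hold? YES.

YES


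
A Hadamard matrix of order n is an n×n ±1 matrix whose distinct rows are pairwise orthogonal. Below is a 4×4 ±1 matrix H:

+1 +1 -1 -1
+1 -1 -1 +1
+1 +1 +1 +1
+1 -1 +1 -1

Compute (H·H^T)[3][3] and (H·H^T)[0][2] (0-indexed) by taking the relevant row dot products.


Row 0 of H: [1, 1, -1, -1].
Row 2 of H: [1, 1, 1, 1].
Row 3 of H: [1, -1, 1, -1].
(H·H^T)[3][3] = Σ_j H[3][j]·H[3][j] = (1)² + (-1)² + (1)² + (-1)² = 1 + 1 + 1 + 1 = 4.
(H·H^T)[0][2] = Σ_j H[0][j]·H[2][j] = (1)·(1) + (1)·(1) + (-1)·(1) + (-1)·(1) = 1 + 1 + -1 + -1 = 0.
So rows 0 and 2 are orthogonal; the diagonal entry equals n = 4.

(3,3) entry = 4; (0,2) entry = 0.
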